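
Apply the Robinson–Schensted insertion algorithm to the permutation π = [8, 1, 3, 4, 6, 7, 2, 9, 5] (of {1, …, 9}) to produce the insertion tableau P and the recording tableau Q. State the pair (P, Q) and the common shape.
P = [1, 2, 4, 5, 7, 9] / [3, 6] / [8];  Q = [1, 3, 4, 5, 6, 8] / [2, 9] / [7];  common shape = (6, 2, 1)

Row-insert the values π_1, π_2, … into P one at a time, bumping the leftmost entry strictly greater than the inserted value down to the next row. The recording tableau Q records, in position (i, j), the step at which that cell was added to P.
  Insert 8 (step 1): P = [8];  Q = [1]
  Insert 1 (step 2): P = [1] / [8];  Q = [1] / [2]
  Insert 3 (step 3): P = [1, 3] / [8];  Q = [1, 3] / [2]
  Insert 4 (step 4): P = [1, 3, 4] / [8];  Q = [1, 3, 4] / [2]
  Insert 6 (step 5): P = [1, 3, 4, 6] / [8];  Q = [1, 3, 4, 5] / [2]
  Insert 7 (step 6): P = [1, 3, 4, 6, 7] / [8];  Q = [1, 3, 4, 5, 6] / [2]
  Insert 2 (step 7): P = [1, 2, 4, 6, 7] / [3] / [8];  Q = [1, 3, 4, 5, 6] / [2] / [7]
  Insert 9 (step 8): P = [1, 2, 4, 6, 7, 9] / [3] / [8];  Q = [1, 3, 4, 5, 6, 8] / [2] / [7]
  Insert 5 (step 9): P = [1, 2, 4, 5, 7, 9] / [3, 6] / [8];  Q = [1, 3, 4, 5, 6, 8] / [2, 9] / [7]
Final shape: (6, 2, 1).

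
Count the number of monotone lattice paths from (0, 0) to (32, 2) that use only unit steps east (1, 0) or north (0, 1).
Number of paths = 561

A monotone lattice path from (0, 0) to (32, 2) consists of 32 east steps and 2 north steps in some order, so it is determined by which 32 of the 34 steps are east. The count is C(34, 32) = 561.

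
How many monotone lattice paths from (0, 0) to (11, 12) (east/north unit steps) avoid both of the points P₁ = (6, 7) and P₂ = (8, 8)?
Number of paths = 649376

Inclusion–exclusion. Total paths: C(23, 11) = 1352078. Through P₁: C(13, 6)·C(10, 5) = 432432. Through P₂: C(16, 8)·C(7, 3) = 450450. Since P₁ is strictly southwest of P₂, a monotone path through both must visit P₁ then P₂; paths through both = C(13, 6)·C(3, 2)·C(7, 3) = 180180. Avoid both = 1352078 − 432432 − 450450 + 180180 = 649376.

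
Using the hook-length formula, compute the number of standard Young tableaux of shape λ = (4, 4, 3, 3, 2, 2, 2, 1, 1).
# SYT of shape (4, 4, 3, 3, 2, 2, 2, 1, 1) = 475284810

Hook-length formula: f^λ = n! / Π hook(c), product over all cells c of the Young diagram. For λ = (4, 4, 3, 3, 2, 2, 2, 1, 1), n = 22 boxes. Hook lengths by row (left-to-right, top-to-bottom): [12, 9, 5, 2]; [11, 8, 4, 1]; [9, 6, 2]; [8, 5, 1]; [6, 3]; [5, 2]; [4, 1]; [2]; [1]. Product of hooks = 2364899328000. So f^λ = 22! / 2364899328000 = 1124000727777607680000 / 2364899328000 = 475284810.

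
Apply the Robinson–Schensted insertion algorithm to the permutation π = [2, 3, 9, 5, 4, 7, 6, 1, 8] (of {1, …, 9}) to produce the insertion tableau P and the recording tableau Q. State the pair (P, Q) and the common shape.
P = [1, 3, 4, 6, 8] / [2, 7] / [5] / [9];  Q = [1, 2, 3, 6, 9] / [4, 7] / [5] / [8];  common shape = (5, 2, 1, 1)

Row-insert the values π_1, π_2, … into P one at a time, bumping the leftmost entry strictly greater than the inserted value down to the next row. The recording tableau Q records, in position (i, j), the step at which that cell was added to P.
  Insert 2 (step 1): P = [2];  Q = [1]
  Insert 3 (step 2): P = [2, 3];  Q = [1, 2]
  Insert 9 (step 3): P = [2, 3, 9];  Q = [1, 2, 3]
  Insert 5 (step 4): P = [2, 3, 5] / [9];  Q = [1, 2, 3] / [4]
  Insert 4 (step 5): P = [2, 3, 4] / [5] / [9];  Q = [1, 2, 3] / [4] / [5]
  Insert 7 (step 6): P = [2, 3, 4, 7] / [5] / [9];  Q = [1, 2, 3, 6] / [4] / [5]
  Insert 6 (step 7): P = [2, 3, 4, 6] / [5, 7] / [9];  Q = [1, 2, 3, 6] / [4, 7] / [5]
  Insert 1 (step 8): P = [1, 3, 4, 6] / [2, 7] / [5] / [9];  Q = [1, 2, 3, 6] / [4, 7] / [5] / [8]
  Insert 8 (step 9): P = [1, 3, 4, 6, 8] / [2, 7] / [5] / [9];  Q = [1, 2, 3, 6, 9] / [4, 7] / [5] / [8]
Final shape: (5, 2, 1, 1).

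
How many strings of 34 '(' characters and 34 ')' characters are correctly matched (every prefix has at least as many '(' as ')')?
C_34 = 812944042149730764

These balanced parentheses are counted by the Catalan number C_n = (1/(n + 1)) · C(2n, n). For n = 34: C_34 = (1/35) · C(68, 34) = 28453041475240576740/35 = 812944042149730764.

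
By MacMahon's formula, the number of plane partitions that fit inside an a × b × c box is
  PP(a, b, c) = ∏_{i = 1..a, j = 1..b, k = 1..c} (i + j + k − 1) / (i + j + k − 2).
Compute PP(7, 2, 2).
PP(7, 2, 2) = 540

Evaluate the triple product over i = 1..7, j = 1..2, k = 1..2. The factors are (2/1) · (3/2) · (3/2) · (4/3) · (3/2) · (4/3) · (4/3) · (5/4) · … (28 factors total). The numerators and denominators telescope so the product is an integer; carrying out the multiplication exactly gives PP(7, 2, 2) = 540.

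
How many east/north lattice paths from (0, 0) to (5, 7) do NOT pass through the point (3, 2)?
Number of paths = 582

Total paths from (0, 0) to (5, 7): C(12, 5) = 792. Paths through (3, 2): (paths (0, 0) → (3, 2)) × (paths (3, 2) → (5, 7)) = C(5, 3) · C(7, 2) = 10 · 21 = 210. Avoidance count = 792 − 210 = 582.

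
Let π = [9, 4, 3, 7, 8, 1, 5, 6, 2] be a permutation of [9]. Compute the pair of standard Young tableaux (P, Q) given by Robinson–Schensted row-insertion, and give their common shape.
P = [1, 2, 6] / [3, 5, 8] / [4, 7] / [9];  Q = [1, 4, 5] / [2, 7, 8] / [3, 9] / [6];  common shape = (3, 3, 2, 1)

Row-insert the values π_1, π_2, … into P one at a time, bumping the leftmost entry strictly greater than the inserted value down to the next row. The recording tableau Q records, in position (i, j), the step at which that cell was added to P.
  Insert 9 (step 1): P = [9];  Q = [1]
  Insert 4 (step 2): P = [4] / [9];  Q = [1] / [2]
  Insert 3 (step 3): P = [3] / [4] / [9];  Q = [1] / [2] / [3]
  Insert 7 (step 4): P = [3, 7] / [4] / [9];  Q = [1, 4] / [2] / [3]
  Insert 8 (step 5): P = [3, 7, 8] / [4] / [9];  Q = [1, 4, 5] / [2] / [3]
  Insert 1 (step 6): P = [1, 7, 8] / [3] / [4] / [9];  Q = [1, 4, 5] / [2] / [3] / [6]
  Insert 5 (step 7): P = [1, 5, 8] / [3, 7] / [4] / [9];  Q = [1, 4, 5] / [2, 7] / [3] / [6]
  Insert 6 (step 8): P = [1, 5, 6] / [3, 7, 8] / [4] / [9];  Q = [1, 4, 5] / [2, 7, 8] / [3] / [6]
  Insert 2 (step 9): P = [1, 2, 6] / [3, 5, 8] / [4, 7] / [9];  Q = [1, 4, 5] / [2, 7, 8] / [3, 9] / [6]
Final shape: (3, 3, 2, 1).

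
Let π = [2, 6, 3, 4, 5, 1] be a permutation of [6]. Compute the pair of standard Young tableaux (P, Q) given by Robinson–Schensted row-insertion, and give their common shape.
P = [1, 3, 4, 5] / [2] / [6];  Q = [1, 2, 4, 5] / [3] / [6];  common shape = (4, 1, 1)

Row-insert the values π_1, π_2, … into P one at a time, bumping the leftmost entry strictly greater than the inserted value down to the next row. The recording tableau Q records, in position (i, j), the step at which that cell was added to P.
  Insert 2 (step 1): P = [2];  Q = [1]
  Insert 6 (step 2): P = [2, 6];  Q = [1, 2]
  Insert 3 (step 3): P = [2, 3] / [6];  Q = [1, 2] / [3]
  Insert 4 (step 4): P = [2, 3, 4] / [6];  Q = [1, 2, 4] / [3]
  Insert 5 (step 5): P = [2, 3, 4, 5] / [6];  Q = [1, 2, 4, 5] / [3]
  Insert 1 (step 6): P = [1, 3, 4, 5] / [2] / [6];  Q = [1, 2, 4, 5] / [3] / [6]
Final shape: (4, 1, 1).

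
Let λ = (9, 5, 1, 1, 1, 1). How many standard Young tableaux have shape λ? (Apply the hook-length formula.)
# SYT of shape (9, 5, 1, 1, 1, 1) = 1215500

Hook-length formula: f^λ = n! / Π hook(c), product over all cells c of the Young diagram. For λ = (9, 5, 1, 1, 1, 1), n = 18 boxes. Hook lengths by row (left-to-right, top-to-bottom): [14, 9, 8, 7, 6, 4, 3, 2, 1]; [9, 4, 3, 2, 1]; [4]; [3]; [2]; [1]. Product of hooks = 5267275776. So f^λ = 18! / 5267275776 = 6402373705728000 / 5267275776 = 1215500.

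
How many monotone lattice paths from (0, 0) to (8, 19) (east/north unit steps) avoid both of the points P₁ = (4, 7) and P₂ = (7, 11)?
Number of paths = 1437009

Inclusion–exclusion. Total paths: C(27, 8) = 2220075. Through P₁: C(11, 4)·C(16, 4) = 600600. Through P₂: C(18, 7)·C(9, 1) = 286416. Since P₁ is strictly southwest of P₂, a monotone path through both must visit P₁ then P₂; paths through both = C(11, 4)·C(7, 3)·C(9, 1) = 103950. Avoid both = 2220075 − 600600 − 286416 + 103950 = 1437009.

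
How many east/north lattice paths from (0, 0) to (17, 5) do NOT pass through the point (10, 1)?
Number of paths = 22704

Total paths from (0, 0) to (17, 5): C(22, 17) = 26334. Paths through (10, 1): (paths (0, 0) → (10, 1)) × (paths (10, 1) → (17, 5)) = C(11, 10) · C(11, 7) = 11 · 330 = 3630. Avoidance count = 26334 − 3630 = 22704.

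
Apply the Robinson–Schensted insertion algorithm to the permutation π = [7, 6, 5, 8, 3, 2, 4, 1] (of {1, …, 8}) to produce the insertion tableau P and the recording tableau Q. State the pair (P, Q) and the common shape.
P = [1, 4] / [2, 8] / [3] / [5] / [6] / [7];  Q = [1, 4] / [2, 7] / [3] / [5] / [6] / [8];  common shape = (2, 2, 1, 1, 1, 1)

Row-insert the values π_1, π_2, … into P one at a time, bumping the leftmost entry strictly greater than the inserted value down to the next row. The recording tableau Q records, in position (i, j), the step at which that cell was added to P.
  Insert 7 (step 1): P = [7];  Q = [1]
  Insert 6 (step 2): P = [6] / [7];  Q = [1] / [2]
  Insert 5 (step 3): P = [5] / [6] / [7];  Q = [1] / [2] / [3]
  Insert 8 (step 4): P = [5, 8] / [6] / [7];  Q = [1, 4] / [2] / [3]
  Insert 3 (step 5): P = [3, 8] / [5] / [6] / [7];  Q = [1, 4] / [2] / [3] / [5]
  Insert 2 (step 6): P = [2, 8] / [3] / [5] / [6] / [7];  Q = [1, 4] / [2] / [3] / [5] / [6]
  Insert 4 (step 7): P = [2, 4] / [3, 8] / [5] / [6] / [7];  Q = [1, 4] / [2, 7] / [3] / [5] / [6]
  Insert 1 (step 8): P = [1, 4] / [2, 8] / [3] / [5] / [6] / [7];  Q = [1, 4] / [2, 7] / [3] / [5] / [6] / [8]
Final shape: (2, 2, 1, 1, 1, 1).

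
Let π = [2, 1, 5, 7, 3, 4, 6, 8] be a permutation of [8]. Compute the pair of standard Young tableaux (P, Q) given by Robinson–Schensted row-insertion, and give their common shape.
P = [1, 3, 4, 6, 8] / [2, 5, 7];  Q = [1, 3, 4, 7, 8] / [2, 5, 6];  common shape = (5, 3)

Row-insert the values π_1, π_2, … into P one at a time, bumping the leftmost entry strictly greater than the inserted value down to the next row. The recording tableau Q records, in position (i, j), the step at which that cell was added to P.
  Insert 2 (step 1): P = [2];  Q = [1]
  Insert 1 (step 2): P = [1] / [2];  Q = [1] / [2]
  Insert 5 (step 3): P = [1, 5] / [2];  Q = [1, 3] / [2]
  Insert 7 (step 4): P = [1, 5, 7] / [2];  Q = [1, 3, 4] / [2]
  Insert 3 (step 5): P = [1, 3, 7] / [2, 5];  Q = [1, 3, 4] / [2, 5]
  Insert 4 (step 6): P = [1, 3, 4] / [2, 5, 7];  Q = [1, 3, 4] / [2, 5, 6]
  Insert 6 (step 7): P = [1, 3, 4, 6] / [2, 5, 7];  Q = [1, 3, 4, 7] / [2, 5, 6]
  Insert 8 (step 8): P = [1, 3, 4, 6, 8] / [2, 5, 7];  Q = [1, 3, 4, 7, 8] / [2, 5, 6]
Final shape: (5, 3).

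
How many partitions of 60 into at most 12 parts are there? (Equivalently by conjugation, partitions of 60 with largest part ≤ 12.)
p(60, parts ≤ 12) = 340293

Use the recurrence p(n, m) = p(n, m−1) + p(n−m, m): either the largest part is < m (count p(n, m−1)) or the largest part is exactly m (remove one copy of m, count p(n−m, m)). With p(0, ·) = 1 this gives p(60, parts ≤ 12) = 340293. (By conjugating Young diagrams, this also counts partitions of 60 into at most 12 parts.)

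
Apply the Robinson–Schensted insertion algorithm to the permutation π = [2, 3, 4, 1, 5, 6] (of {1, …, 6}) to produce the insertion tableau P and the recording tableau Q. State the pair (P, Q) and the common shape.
P = [1, 3, 4, 5, 6] / [2];  Q = [1, 2, 3, 5, 6] / [4];  common shape = (5, 1)

Row-insert the values π_1, π_2, … into P one at a time, bumping the leftmost entry strictly greater than the inserted value down to the next row. The recording tableau Q records, in position (i, j), the step at which that cell was added to P.
  Insert 2 (step 1): P = [2];  Q = [1]
  Insert 3 (step 2): P = [2, 3];  Q = [1, 2]
  Insert 4 (step 3): P = [2, 3, 4];  Q = [1, 2, 3]
  Insert 1 (step 4): P = [1, 3, 4] / [2];  Q = [1, 2, 3] / [4]
  Insert 5 (step 5): P = [1, 3, 4, 5] / [2];  Q = [1, 2, 3, 5] / [4]
  Insert 6 (step 6): P = [1, 3, 4, 5, 6] / [2];  Q = [1, 2, 3, 5, 6] / [4]
Final shape: (5, 1).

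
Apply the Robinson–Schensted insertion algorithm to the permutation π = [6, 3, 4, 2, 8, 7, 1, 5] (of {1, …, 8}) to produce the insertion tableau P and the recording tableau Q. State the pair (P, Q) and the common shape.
P = [1, 4, 5] / [2, 7] / [3, 8] / [6];  Q = [1, 3, 5] / [2, 6] / [4, 8] / [7];  common shape = (3, 2, 2, 1)

Row-insert the values π_1, π_2, … into P one at a time, bumping the leftmost entry strictly greater than the inserted value down to the next row. The recording tableau Q records, in position (i, j), the step at which that cell was added to P.
  Insert 6 (step 1): P = [6];  Q = [1]
  Insert 3 (step 2): P = [3] / [6];  Q = [1] / [2]
  Insert 4 (step 3): P = [3, 4] / [6];  Q = [1, 3] / [2]
  Insert 2 (step 4): P = [2, 4] / [3] / [6];  Q = [1, 3] / [2] / [4]
  Insert 8 (step 5): P = [2, 4, 8] / [3] / [6];  Q = [1, 3, 5] / [2] / [4]
  Insert 7 (step 6): P = [2, 4, 7] / [3, 8] / [6];  Q = [1, 3, 5] / [2, 6] / [4]
  Insert 1 (step 7): P = [1, 4, 7] / [2, 8] / [3] / [6];  Q = [1, 3, 5] / [2, 6] / [4] / [7]
  Insert 5 (step 8): P = [1, 4, 5] / [2, 7] / [3, 8] / [6];  Q = [1, 3, 5] / [2, 6] / [4, 8] / [7]
Final shape: (3, 2, 2, 1).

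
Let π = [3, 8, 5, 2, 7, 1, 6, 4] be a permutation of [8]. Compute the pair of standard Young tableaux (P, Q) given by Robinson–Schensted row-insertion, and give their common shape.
P = [1, 4, 6] / [2, 5] / [3, 7] / [8];  Q = [1, 2, 5] / [3, 7] / [4, 8] / [6];  common shape = (3, 2, 2, 1)

Row-insert the values π_1, π_2, … into P one at a time, bumping the leftmost entry strictly greater than the inserted value down to the next row. The recording tableau Q records, in position (i, j), the step at which that cell was added to P.
  Insert 3 (step 1): P = [3];  Q = [1]
  Insert 8 (step 2): P = [3, 8];  Q = [1, 2]
  Insert 5 (step 3): P = [3, 5] / [8];  Q = [1, 2] / [3]
  Insert 2 (step 4): P = [2, 5] / [3] / [8];  Q = [1, 2] / [3] / [4]
  Insert 7 (step 5): P = [2, 5, 7] / [3] / [8];  Q = [1, 2, 5] / [3] / [4]
  Insert 1 (step 6): P = [1, 5, 7] / [2] / [3] / [8];  Q = [1, 2, 5] / [3] / [4] / [6]
  Insert 6 (step 7): P = [1, 5, 6] / [2, 7] / [3] / [8];  Q = [1, 2, 5] / [3, 7] / [4] / [6]
  Insert 4 (step 8): P = [1, 4, 6] / [2, 5] / [3, 7] / [8];  Q = [1, 2, 5] / [3, 7] / [4, 8] / [6]
Final shape: (3, 2, 2, 1).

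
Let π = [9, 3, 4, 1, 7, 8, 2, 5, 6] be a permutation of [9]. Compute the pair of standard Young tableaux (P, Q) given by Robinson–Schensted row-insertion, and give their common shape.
P = [1, 2, 5, 6] / [3, 4, 7, 8] / [9];  Q = [1, 3, 5, 6] / [2, 7, 8, 9] / [4];  common shape = (4, 4, 1)

Row-insert the values π_1, π_2, … into P one at a time, bumping the leftmost entry strictly greater than the inserted value down to the next row. The recording tableau Q records, in position (i, j), the step at which that cell was added to P.
  Insert 9 (step 1): P = [9];  Q = [1]
  Insert 3 (step 2): P = [3] / [9];  Q = [1] / [2]
  Insert 4 (step 3): P = [3, 4] / [9];  Q = [1, 3] / [2]
  Insert 1 (step 4): P = [1, 4] / [3] / [9];  Q = [1, 3] / [2] / [4]
  Insert 7 (step 5): P = [1, 4, 7] / [3] / [9];  Q = [1, 3, 5] / [2] / [4]
  Insert 8 (step 6): P = [1, 4, 7, 8] / [3] / [9];  Q = [1, 3, 5, 6] / [2] / [4]
  Insert 2 (step 7): P = [1, 2, 7, 8] / [3, 4] / [9];  Q = [1, 3, 5, 6] / [2, 7] / [4]
  Insert 5 (step 8): P = [1, 2, 5, 8] / [3, 4, 7] / [9];  Q = [1, 3, 5, 6] / [2, 7, 8] / [4]
  Insert 6 (step 9): P = [1, 2, 5, 6] / [3, 4, 7, 8] / [9];  Q = [1, 3, 5, 6] / [2, 7, 8, 9] / [4]
Final shape: (4, 4, 1).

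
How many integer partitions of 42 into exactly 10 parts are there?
p(42, 10 parts) = 5013

Partitions of n into exactly k parts are in bijection with partitions of n − k into at most k parts (subtract 1 from each part). So p(42, exactly 10) = p(32, parts ≤ 10). Computing via the recurrence p(m, j) = p(m, j−1) + p(m−j, j) gives 5013.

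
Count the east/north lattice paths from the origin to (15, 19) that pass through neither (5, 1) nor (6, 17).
Number of paths = 1771682385

Inclusion–exclusion. Total paths: C(34, 15) = 1855967520. Through P₁: C(6, 5)·C(28, 10) = 78738660. Through P₂: C(23, 6)·C(11, 9) = 5552085. Since P₁ is strictly southwest of P₂, a monotone path through both must visit P₁ then P₂; paths through both = C(6, 5)·C(17, 1)·C(11, 9) = 5610. Avoid both = 1855967520 − 78738660 − 5552085 + 5610 = 1771682385.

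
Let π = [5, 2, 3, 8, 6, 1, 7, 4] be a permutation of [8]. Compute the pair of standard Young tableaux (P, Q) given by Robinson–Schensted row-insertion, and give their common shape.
P = [1, 3, 4, 7] / [2, 6] / [5, 8];  Q = [1, 3, 4, 7] / [2, 5] / [6, 8];  common shape = (4, 2, 2)

Row-insert the values π_1, π_2, … into P one at a time, bumping the leftmost entry strictly greater than the inserted value down to the next row. The recording tableau Q records, in position (i, j), the step at which that cell was added to P.
  Insert 5 (step 1): P = [5];  Q = [1]
  Insert 2 (step 2): P = [2] / [5];  Q = [1] / [2]
  Insert 3 (step 3): P = [2, 3] / [5];  Q = [1, 3] / [2]
  Insert 8 (step 4): P = [2, 3, 8] / [5];  Q = [1, 3, 4] / [2]
  Insert 6 (step 5): P = [2, 3, 6] / [5, 8];  Q = [1, 3, 4] / [2, 5]
  Insert 1 (step 6): P = [1, 3, 6] / [2, 8] / [5];  Q = [1, 3, 4] / [2, 5] / [6]
  Insert 7 (step 7): P = [1, 3, 6, 7] / [2, 8] / [5];  Q = [1, 3, 4, 7] / [2, 5] / [6]
  Insert 4 (step 8): P = [1, 3, 4, 7] / [2, 6] / [5, 8];  Q = [1, 3, 4, 7] / [2, 5] / [6, 8]
Final shape: (4, 2, 2).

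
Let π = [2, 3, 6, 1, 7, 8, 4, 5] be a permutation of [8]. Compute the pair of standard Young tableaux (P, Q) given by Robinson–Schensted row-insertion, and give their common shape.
P = [1, 3, 4, 5, 8] / [2, 6, 7];  Q = [1, 2, 3, 5, 6] / [4, 7, 8];  common shape = (5, 3)

Row-insert the values π_1, π_2, … into P one at a time, bumping the leftmost entry strictly greater than the inserted value down to the next row. The recording tableau Q records, in position (i, j), the step at which that cell was added to P.
  Insert 2 (step 1): P = [2];  Q = [1]
  Insert 3 (step 2): P = [2, 3];  Q = [1, 2]
  Insert 6 (step 3): P = [2, 3, 6];  Q = [1, 2, 3]
  Insert 1 (step 4): P = [1, 3, 6] / [2];  Q = [1, 2, 3] / [4]
  Insert 7 (step 5): P = [1, 3, 6, 7] / [2];  Q = [1, 2, 3, 5] / [4]
  Insert 8 (step 6): P = [1, 3, 6, 7, 8] / [2];  Q = [1, 2, 3, 5, 6] / [4]
  Insert 4 (step 7): P = [1, 3, 4, 7, 8] / [2, 6];  Q = [1, 2, 3, 5, 6] / [4, 7]
  Insert 5 (step 8): P = [1, 3, 4, 5, 8] / [2, 6, 7];  Q = [1, 2, 3, 5, 6] / [4, 7, 8]
Final shape: (5, 3).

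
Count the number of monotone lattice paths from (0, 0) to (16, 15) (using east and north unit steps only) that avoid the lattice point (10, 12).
Number of paths = 246221931

Total paths from (0, 0) to (16, 15): C(31, 16) = 300540195. Paths through (10, 12): (paths (0, 0) → (10, 12)) × (paths (10, 12) → (16, 15)) = C(22, 10) · C(9, 6) = 646646 · 84 = 54318264. Avoidance count = 300540195 − 54318264 = 246221931.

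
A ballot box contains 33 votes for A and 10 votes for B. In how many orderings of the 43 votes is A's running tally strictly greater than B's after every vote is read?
Strict-lead orderings = 1025551163

Total orderings of the 43 votes with 33 for A: C(43, 33) = 1917334783. By the Bertrand ballot formula (Cycle Lemma / reflection principle), the number of orderings in which A is strictly ahead of B throughout is (p − q)/(p + q) · C(p + q, p) = (33 − 10)/(33 + 10) · 1917334783 = 1025551163.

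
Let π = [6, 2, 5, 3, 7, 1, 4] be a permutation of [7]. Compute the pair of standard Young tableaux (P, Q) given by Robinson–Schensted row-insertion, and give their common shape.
P = [1, 3, 4] / [2, 7] / [5] / [6];  Q = [1, 3, 5] / [2, 7] / [4] / [6];  common shape = (3, 2, 1, 1)

Row-insert the values π_1, π_2, … into P one at a time, bumping the leftmost entry strictly greater than the inserted value down to the next row. The recording tableau Q records, in position (i, j), the step at which that cell was added to P.
  Insert 6 (step 1): P = [6];  Q = [1]
  Insert 2 (step 2): P = [2] / [6];  Q = [1] / [2]
  Insert 5 (step 3): P = [2, 5] / [6];  Q = [1, 3] / [2]
  Insert 3 (step 4): P = [2, 3] / [5] / [6];  Q = [1, 3] / [2] / [4]
  Insert 7 (step 5): P = [2, 3, 7] / [5] / [6];  Q = [1, 3, 5] / [2] / [4]
  Insert 1 (step 6): P = [1, 3, 7] / [2] / [5] / [6];  Q = [1, 3, 5] / [2] / [4] / [6]
  Insert 4 (step 7): P = [1, 3, 4] / [2, 7] / [5] / [6];  Q = [1, 3, 5] / [2, 7] / [4] / [6]
Final shape: (3, 2, 1, 1).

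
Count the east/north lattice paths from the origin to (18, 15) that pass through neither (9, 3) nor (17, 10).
Number of paths = 930370210

Inclusion–exclusion. Total paths: C(33, 18) = 1037158320. Through P₁: C(12, 9)·C(21, 9) = 64664600. Through P₂: C(27, 17)·C(6, 1) = 50617710. Since P₁ is strictly southwest of P₂, a monotone path through both must visit P₁ then P₂; paths through both = C(12, 9)·C(15, 8)·C(6, 1) = 8494200. Avoid both = 1037158320 − 64664600 − 50617710 + 8494200 = 930370210.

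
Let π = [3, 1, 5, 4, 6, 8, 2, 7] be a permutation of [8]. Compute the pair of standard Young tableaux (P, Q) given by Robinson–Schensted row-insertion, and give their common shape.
P = [1, 2, 6, 7] / [3, 4, 8] / [5];  Q = [1, 3, 5, 6] / [2, 4, 8] / [7];  common shape = (4, 3, 1)

Row-insert the values π_1, π_2, … into P one at a time, bumping the leftmost entry strictly greater than the inserted value down to the next row. The recording tableau Q records, in position (i, j), the step at which that cell was added to P.
  Insert 3 (step 1): P = [3];  Q = [1]
  Insert 1 (step 2): P = [1] / [3];  Q = [1] / [2]
  Insert 5 (step 3): P = [1, 5] / [3];  Q = [1, 3] / [2]
  Insert 4 (step 4): P = [1, 4] / [3, 5];  Q = [1, 3] / [2, 4]
  Insert 6 (step 5): P = [1, 4, 6] / [3, 5];  Q = [1, 3, 5] / [2, 4]
  Insert 8 (step 6): P = [1, 4, 6, 8] / [3, 5];  Q = [1, 3, 5, 6] / [2, 4]
  Insert 2 (step 7): P = [1, 2, 6, 8] / [3, 4] / [5];  Q = [1, 3, 5, 6] / [2, 4] / [7]
  Insert 7 (step 8): P = [1, 2, 6, 7] / [3, 4, 8] / [5];  Q = [1, 3, 5, 6] / [2, 4, 8] / [7]
Final shape: (4, 3, 1).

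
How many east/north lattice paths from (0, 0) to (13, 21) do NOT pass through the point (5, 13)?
Number of paths = 817713600

Total paths from (0, 0) to (13, 21): C(34, 13) = 927983760. Paths through (5, 13): (paths (0, 0) → (5, 13)) × (paths (5, 13) → (13, 21)) = C(18, 5) · C(16, 8) = 8568 · 12870 = 110270160. Avoidance count = 927983760 − 110270160 = 817713600.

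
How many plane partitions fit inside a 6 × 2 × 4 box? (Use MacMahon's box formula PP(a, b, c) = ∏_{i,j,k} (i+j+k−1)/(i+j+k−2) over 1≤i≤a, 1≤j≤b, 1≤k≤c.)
PP(6, 2, 4) = 13860

Evaluate the triple product over i = 1..6, j = 1..2, k = 1..4. The factors are (2/1) · (3/2) · (4/3) · (5/4) · (3/2) · (4/3) · (5/4) · (6/5) · … (48 factors total). The numerators and denominators telescope so the product is an integer; carrying out the multiplication exactly gives PP(6, 2, 4) = 13860.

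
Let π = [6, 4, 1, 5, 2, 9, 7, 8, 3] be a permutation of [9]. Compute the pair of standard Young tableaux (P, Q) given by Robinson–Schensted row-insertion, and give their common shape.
P = [1, 2, 3, 8] / [4, 5, 7] / [6, 9];  Q = [1, 4, 6, 8] / [2, 5, 7] / [3, 9];  common shape = (4, 3, 2)

Row-insert the values π_1, π_2, … into P one at a time, bumping the leftmost entry strictly greater than the inserted value down to the next row. The recording tableau Q records, in position (i, j), the step at which that cell was added to P.
  Insert 6 (step 1): P = [6];  Q = [1]
  Insert 4 (step 2): P = [4] / [6];  Q = [1] / [2]
  Insert 1 (step 3): P = [1] / [4] / [6];  Q = [1] / [2] / [3]
  Insert 5 (step 4): P = [1, 5] / [4] / [6];  Q = [1, 4] / [2] / [3]
  Insert 2 (step 5): P = [1, 2] / [4, 5] / [6];  Q = [1, 4] / [2, 5] / [3]
  Insert 9 (step 6): P = [1, 2, 9] / [4, 5] / [6];  Q = [1, 4, 6] / [2, 5] / [3]
  Insert 7 (step 7): P = [1, 2, 7] / [4, 5, 9] / [6];  Q = [1, 4, 6] / [2, 5, 7] / [3]
  Insert 8 (step 8): P = [1, 2, 7, 8] / [4, 5, 9] / [6];  Q = [1, 4, 6, 8] / [2, 5, 7] / [3]
  Insert 3 (step 9): P = [1, 2, 3, 8] / [4, 5, 7] / [6, 9];  Q = [1, 4, 6, 8] / [2, 5, 7] / [3, 9]
Final shape: (4, 3, 2).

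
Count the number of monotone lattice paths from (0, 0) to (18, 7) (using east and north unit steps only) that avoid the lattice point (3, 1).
Number of paths = 263644

Total paths from (0, 0) to (18, 7): C(25, 18) = 480700. Paths through (3, 1): (paths (0, 0) → (3, 1)) × (paths (3, 1) → (18, 7)) = C(4, 3) · C(21, 15) = 4 · 54264 = 217056. Avoidance count = 480700 − 217056 = 263644.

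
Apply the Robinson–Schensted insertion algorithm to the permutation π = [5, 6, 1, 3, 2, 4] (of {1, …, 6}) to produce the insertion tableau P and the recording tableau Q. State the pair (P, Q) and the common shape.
P = [1, 2, 4] / [3, 6] / [5];  Q = [1, 2, 6] / [3, 4] / [5];  common shape = (3, 2, 1)

Row-insert the values π_1, π_2, … into P one at a time, bumping the leftmost entry strictly greater than the inserted value down to the next row. The recording tableau Q records, in position (i, j), the step at which that cell was added to P.
  Insert 5 (step 1): P = [5];  Q = [1]
  Insert 6 (step 2): P = [5, 6];  Q = [1, 2]
  Insert 1 (step 3): P = [1, 6] / [5];  Q = [1, 2] / [3]
  Insert 3 (step 4): P = [1, 3] / [5, 6];  Q = [1, 2] / [3, 4]
  Insert 2 (step 5): P = [1, 2] / [3, 6] / [5];  Q = [1, 2] / [3, 4] / [5]
  Insert 4 (step 6): P = [1, 2, 4] / [3, 6] / [5];  Q = [1, 2, 6] / [3, 4] / [5]
Final shape: (3, 2, 1).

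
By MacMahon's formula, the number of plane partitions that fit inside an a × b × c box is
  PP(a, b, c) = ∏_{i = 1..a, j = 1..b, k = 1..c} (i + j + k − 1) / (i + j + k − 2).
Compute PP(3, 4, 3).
PP(3, 4, 3) = 4116

Evaluate the triple product over i = 1..3, j = 1..4, k = 1..3. The factors are (2/1) · (3/2) · (4/3) · (3/2) · (4/3) · (5/4) · (4/3) · (5/4) · … (36 factors total). The numerators and denominators telescope so the product is an integer; carrying out the multiplication exactly gives PP(3, 4, 3) = 4116.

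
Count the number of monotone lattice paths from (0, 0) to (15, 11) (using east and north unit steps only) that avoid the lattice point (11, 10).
Number of paths = 5962580

Total paths from (0, 0) to (15, 11): C(26, 15) = 7726160. Paths through (11, 10): (paths (0, 0) → (11, 10)) × (paths (11, 10) → (15, 11)) = C(21, 11) · C(5, 4) = 352716 · 5 = 1763580. Avoidance count = 7726160 − 1763580 = 5962580.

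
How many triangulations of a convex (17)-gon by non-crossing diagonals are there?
C_15 = 9694845

These polygon triangulations are counted by the Catalan number C_n = (1/(n + 1)) · C(2n, n). For n = 15: C_15 = (1/16) · C(30, 15) = 155117520/16 = 9694845.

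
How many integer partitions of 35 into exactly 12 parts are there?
p(35, 12 parts) = 1116

Partitions of n into exactly k parts are in bijection with partitions of n − k into at most k parts (subtract 1 from each part). So p(35, exactly 12) = p(23, parts ≤ 12). Computing via the recurrence p(m, j) = p(m, j−1) + p(m−j, j) gives 1116.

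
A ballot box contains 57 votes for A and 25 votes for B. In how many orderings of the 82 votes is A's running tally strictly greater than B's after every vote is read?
Strict-lead orderings = 295102879406935411968

Total orderings of the 82 votes with 57 for A: C(82, 57) = 756201128480271993168. By the Bertrand ballot formula (Cycle Lemma / reflection principle), the number of orderings in which A is strictly ahead of B throughout is (p − q)/(p + q) · C(p + q, p) = (57 − 25)/(57 + 25) · 756201128480271993168 = 295102879406935411968.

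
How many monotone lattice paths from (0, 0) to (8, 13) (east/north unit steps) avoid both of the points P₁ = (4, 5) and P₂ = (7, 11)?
Number of paths = 77400

Inclusion–exclusion. Total paths: C(21, 8) = 203490. Through P₁: C(9, 4)·C(12, 4) = 62370. Through P₂: C(18, 7)·C(3, 1) = 95472. Since P₁ is strictly southwest of P₂, a monotone path through both must visit P₁ then P₂; paths through both = C(9, 4)·C(9, 3)·C(3, 1) = 31752. Avoid both = 203490 − 62370 − 95472 + 31752 = 77400.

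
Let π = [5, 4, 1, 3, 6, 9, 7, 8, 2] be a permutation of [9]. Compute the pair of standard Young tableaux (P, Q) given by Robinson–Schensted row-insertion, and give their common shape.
P = [1, 2, 6, 7, 8] / [3, 9] / [4] / [5];  Q = [1, 4, 5, 6, 8] / [2, 7] / [3] / [9];  common shape = (5, 2, 1, 1)

Row-insert the values π_1, π_2, … into P one at a time, bumping the leftmost entry strictly greater than the inserted value down to the next row. The recording tableau Q records, in position (i, j), the step at which that cell was added to P.
  Insert 5 (step 1): P = [5];  Q = [1]
  Insert 4 (step 2): P = [4] / [5];  Q = [1] / [2]
  Insert 1 (step 3): P = [1] / [4] / [5];  Q = [1] / [2] / [3]
  Insert 3 (step 4): P = [1, 3] / [4] / [5];  Q = [1, 4] / [2] / [3]
  Insert 6 (step 5): P = [1, 3, 6] / [4] / [5];  Q = [1, 4, 5] / [2] / [3]
  Insert 9 (step 6): P = [1, 3, 6, 9] / [4] / [5];  Q = [1, 4, 5, 6] / [2] / [3]
  Insert 7 (step 7): P = [1, 3, 6, 7] / [4, 9] / [5];  Q = [1, 4, 5, 6] / [2, 7] / [3]
  Insert 8 (step 8): P = [1, 3, 6, 7, 8] / [4, 9] / [5];  Q = [1, 4, 5, 6, 8] / [2, 7] / [3]
  Insert 2 (step 9): P = [1, 2, 6, 7, 8] / [3, 9] / [4] / [5];  Q = [1, 4, 5, 6, 8] / [2, 7] / [3] / [9]
Final shape: (5, 2, 1, 1).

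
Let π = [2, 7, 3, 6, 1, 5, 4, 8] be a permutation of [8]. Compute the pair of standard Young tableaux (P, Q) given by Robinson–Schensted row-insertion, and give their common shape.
P = [1, 3, 4, 8] / [2, 5] / [6] / [7];  Q = [1, 2, 4, 8] / [3, 6] / [5] / [7];  common shape = (4, 2, 1, 1)

Row-insert the values π_1, π_2, … into P one at a time, bumping the leftmost entry strictly greater than the inserted value down to the next row. The recording tableau Q records, in position (i, j), the step at which that cell was added to P.
  Insert 2 (step 1): P = [2];  Q = [1]
  Insert 7 (step 2): P = [2, 7];  Q = [1, 2]
  Insert 3 (step 3): P = [2, 3] / [7];  Q = [1, 2] / [3]
  Insert 6 (step 4): P = [2, 3, 6] / [7];  Q = [1, 2, 4] / [3]
  Insert 1 (step 5): P = [1, 3, 6] / [2] / [7];  Q = [1, 2, 4] / [3] / [5]
  Insert 5 (step 6): P = [1, 3, 5] / [2, 6] / [7];  Q = [1, 2, 4] / [3, 6] / [5]
  Insert 4 (step 7): P = [1, 3, 4] / [2, 5] / [6] / [7];  Q = [1, 2, 4] / [3, 6] / [5] / [7]
  Insert 8 (step 8): P = [1, 3, 4, 8] / [2, 5] / [6] / [7];  Q = [1, 2, 4, 8] / [3, 6] / [5] / [7]
Final shape: (4, 2, 1, 1).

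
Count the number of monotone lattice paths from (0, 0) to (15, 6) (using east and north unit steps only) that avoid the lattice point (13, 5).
Number of paths = 28560

Total paths from (0, 0) to (15, 6): C(21, 15) = 54264. Paths through (13, 5): (paths (0, 0) → (13, 5)) × (paths (13, 5) → (15, 6)) = C(18, 13) · C(3, 2) = 8568 · 3 = 25704. Avoidance count = 54264 − 25704 = 28560.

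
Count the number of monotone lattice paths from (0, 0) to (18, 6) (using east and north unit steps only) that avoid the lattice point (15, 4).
Number of paths = 95836

Total paths from (0, 0) to (18, 6): C(24, 18) = 134596. Paths through (15, 4): (paths (0, 0) → (15, 4)) × (paths (15, 4) → (18, 6)) = C(19, 15) · C(5, 3) = 3876 · 10 = 38760. Avoidance count = 134596 − 38760 = 95836.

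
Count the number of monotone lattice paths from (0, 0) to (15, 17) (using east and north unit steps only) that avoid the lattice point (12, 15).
Number of paths = 391884120

Total paths from (0, 0) to (15, 17): C(32, 15) = 565722720. Paths through (12, 15): (paths (0, 0) → (12, 15)) × (paths (12, 15) → (15, 17)) = C(27, 12) · C(5, 3) = 17383860 · 10 = 173838600. Avoidance count = 565722720 − 173838600 = 391884120.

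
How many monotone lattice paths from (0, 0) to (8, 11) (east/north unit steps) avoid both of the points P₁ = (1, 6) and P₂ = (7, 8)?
Number of paths = 45082

Inclusion–exclusion. Total paths: C(19, 8) = 75582. Through P₁: C(7, 1)·C(12, 7) = 5544. Through P₂: C(15, 7)·C(4, 1) = 25740. Since P₁ is strictly southwest of P₂, a monotone path through both must visit P₁ then P₂; paths through both = C(7, 1)·C(8, 6)·C(4, 1) = 784. Avoid both = 75582 − 5544 − 25740 + 784 = 45082.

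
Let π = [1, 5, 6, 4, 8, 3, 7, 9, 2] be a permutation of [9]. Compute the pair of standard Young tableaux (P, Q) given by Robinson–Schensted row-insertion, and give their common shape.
P = [1, 2, 6, 7, 9] / [3, 8] / [4] / [5];  Q = [1, 2, 3, 5, 8] / [4, 7] / [6] / [9];  common shape = (5, 2, 1, 1)

Row-insert the values π_1, π_2, … into P one at a time, bumping the leftmost entry strictly greater than the inserted value down to the next row. The recording tableau Q records, in position (i, j), the step at which that cell was added to P.
  Insert 1 (step 1): P = [1];  Q = [1]
  Insert 5 (step 2): P = [1, 5];  Q = [1, 2]
  Insert 6 (step 3): P = [1, 5, 6];  Q = [1, 2, 3]
  Insert 4 (step 4): P = [1, 4, 6] / [5];  Q = [1, 2, 3] / [4]
  Insert 8 (step 5): P = [1, 4, 6, 8] / [5];  Q = [1, 2, 3, 5] / [4]
  Insert 3 (step 6): P = [1, 3, 6, 8] / [4] / [5];  Q = [1, 2, 3, 5] / [4] / [6]
  Insert 7 (step 7): P = [1, 3, 6, 7] / [4, 8] / [5];  Q = [1, 2, 3, 5] / [4, 7] / [6]
  Insert 9 (step 8): P = [1, 3, 6, 7, 9] / [4, 8] / [5];  Q = [1, 2, 3, 5, 8] / [4, 7] / [6]
  Insert 2 (step 9): P = [1, 2, 6, 7, 9] / [3, 8] / [4] / [5];  Q = [1, 2, 3, 5, 8] / [4, 7] / [6] / [9]
Final shape: (5, 2, 1, 1).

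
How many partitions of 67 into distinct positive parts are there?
q(67) = 22250

A partition into distinct parts is a strictly decreasing sequence summing to n. The recurrence d(n, m) = d(n, m−1) + d(n−m, m−1) (use part m at most once) with q(n) = d(n, n) gives q(67) = 22250. (Euler's theorem: # distinct-part partitions = # odd-part partitions.)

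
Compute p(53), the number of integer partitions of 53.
p(53) = 329931

Compute p(n) via the recurrence p(n, m) = p(n, m−1) + p(n−m, m), where p(n, m) counts partitions of n with all parts ≤ m and p(n) = p(n, n). The base cases are p(0, m) = 1 and p(n, 0) = 0 for n > 0. Filling the table yields p(53) = 329931. (Euler's pentagonal recurrence is an alternative.)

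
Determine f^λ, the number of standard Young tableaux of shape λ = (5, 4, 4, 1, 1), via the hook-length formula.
# SYT of shape (5, 4, 4, 1, 1) = 100100

Hook-length formula: f^λ = n! / Π hook(c), product over all cells c of the Young diagram. For λ = (5, 4, 4, 1, 1), n = 15 boxes. Hook lengths by row (left-to-right, top-to-bottom): [9, 6, 5, 4, 1]; [7, 4, 3, 2]; [6, 3, 2, 1]; [2]; [1]. Product of hooks = 13063680. So f^λ = 15! / 13063680 = 1307674368000 / 13063680 = 100100.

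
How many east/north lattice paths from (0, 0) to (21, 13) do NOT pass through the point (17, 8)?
Number of paths = 791705310

Total paths from (0, 0) to (21, 13): C(34, 21) = 927983760. Paths through (17, 8): (paths (0, 0) → (17, 8)) × (paths (17, 8) → (21, 13)) = C(25, 17) · C(9, 4) = 1081575 · 126 = 136278450. Avoidance count = 927983760 − 136278450 = 791705310.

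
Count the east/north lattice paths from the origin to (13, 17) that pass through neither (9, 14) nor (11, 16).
Number of paths = 66753935

Inclusion–exclusion. Total paths: C(30, 13) = 119759850. Through P₁: C(23, 9)·C(7, 4) = 28601650. Through P₂: C(27, 11)·C(3, 2) = 39113685. Since P₁ is strictly southwest of P₂, a monotone path through both must visit P₁ then P₂; paths through both = C(23, 9)·C(4, 2)·C(3, 2) = 14709420. Avoid both = 119759850 − 28601650 − 39113685 + 14709420 = 66753935.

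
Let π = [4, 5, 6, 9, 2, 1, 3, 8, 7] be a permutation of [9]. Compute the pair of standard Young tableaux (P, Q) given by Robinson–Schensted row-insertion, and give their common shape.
P = [1, 3, 6, 7] / [2, 5, 8] / [4, 9];  Q = [1, 2, 3, 4] / [5, 7, 8] / [6, 9];  common shape = (4, 3, 2)

Row-insert the values π_1, π_2, … into P one at a time, bumping the leftmost entry strictly greater than the inserted value down to the next row. The recording tableau Q records, in position (i, j), the step at which that cell was added to P.
  Insert 4 (step 1): P = [4];  Q = [1]
  Insert 5 (step 2): P = [4, 5];  Q = [1, 2]
  Insert 6 (step 3): P = [4, 5, 6];  Q = [1, 2, 3]
  Insert 9 (step 4): P = [4, 5, 6, 9];  Q = [1, 2, 3, 4]
  Insert 2 (step 5): P = [2, 5, 6, 9] / [4];  Q = [1, 2, 3, 4] / [5]
  Insert 1 (step 6): P = [1, 5, 6, 9] / [2] / [4];  Q = [1, 2, 3, 4] / [5] / [6]
  Insert 3 (step 7): P = [1, 3, 6, 9] / [2, 5] / [4];  Q = [1, 2, 3, 4] / [5, 7] / [6]
  Insert 8 (step 8): P = [1, 3, 6, 8] / [2, 5, 9] / [4];  Q = [1, 2, 3, 4] / [5, 7, 8] / [6]
  Insert 7 (step 9): P = [1, 3, 6, 7] / [2, 5, 8] / [4, 9];  Q = [1, 2, 3, 4] / [5, 7, 8] / [6, 9]
Final shape: (4, 3, 2).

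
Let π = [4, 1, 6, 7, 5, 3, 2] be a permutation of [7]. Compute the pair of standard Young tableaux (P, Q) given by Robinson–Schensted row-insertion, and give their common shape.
P = [1, 2, 7] / [3, 5] / [4] / [6];  Q = [1, 3, 4] / [2, 5] / [6] / [7];  common shape = (3, 2, 1, 1)

Row-insert the values π_1, π_2, … into P one at a time, bumping the leftmost entry strictly greater than the inserted value down to the next row. The recording tableau Q records, in position (i, j), the step at which that cell was added to P.
  Insert 4 (step 1): P = [4];  Q = [1]
  Insert 1 (step 2): P = [1] / [4];  Q = [1] / [2]
  Insert 6 (step 3): P = [1, 6] / [4];  Q = [1, 3] / [2]
  Insert 7 (step 4): P = [1, 6, 7] / [4];  Q = [1, 3, 4] / [2]
  Insert 5 (step 5): P = [1, 5, 7] / [4, 6];  Q = [1, 3, 4] / [2, 5]
  Insert 3 (step 6): P = [1, 3, 7] / [4, 5] / [6];  Q = [1, 3, 4] / [2, 5] / [6]
  Insert 2 (step 7): P = [1, 2, 7] / [3, 5] / [4] / [6];  Q = [1, 3, 4] / [2, 5] / [6] / [7]
Final shape: (3, 2, 1, 1).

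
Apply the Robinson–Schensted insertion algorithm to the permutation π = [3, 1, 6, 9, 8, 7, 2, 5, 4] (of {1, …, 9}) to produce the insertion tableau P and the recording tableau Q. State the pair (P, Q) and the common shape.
P = [1, 2, 4] / [3, 5, 7] / [6] / [8] / [9];  Q = [1, 3, 4] / [2, 5, 8] / [6] / [7] / [9];  common shape = (3, 3, 1, 1, 1)

Row-insert the values π_1, π_2, … into P one at a time, bumping the leftmost entry strictly greater than the inserted value down to the next row. The recording tableau Q records, in position (i, j), the step at which that cell was added to P.
  Insert 3 (step 1): P = [3];  Q = [1]
  Insert 1 (step 2): P = [1] / [3];  Q = [1] / [2]
  Insert 6 (step 3): P = [1, 6] / [3];  Q = [1, 3] / [2]
  Insert 9 (step 4): P = [1, 6, 9] / [3];  Q = [1, 3, 4] / [2]
  Insert 8 (step 5): P = [1, 6, 8] / [3, 9];  Q = [1, 3, 4] / [2, 5]
  Insert 7 (step 6): P = [1, 6, 7] / [3, 8] / [9];  Q = [1, 3, 4] / [2, 5] / [6]
  Insert 2 (step 7): P = [1, 2, 7] / [3, 6] / [8] / [9];  Q = [1, 3, 4] / [2, 5] / [6] / [7]
  Insert 5 (step 8): P = [1, 2, 5] / [3, 6, 7] / [8] / [9];  Q = [1, 3, 4] / [2, 5, 8] / [6] / [7]
  Insert 4 (step 9): P = [1, 2, 4] / [3, 5, 7] / [6] / [8] / [9];  Q = [1, 3, 4] / [2, 5, 8] / [6] / [7] / [9]
Final shape: (3, 3, 1, 1, 1).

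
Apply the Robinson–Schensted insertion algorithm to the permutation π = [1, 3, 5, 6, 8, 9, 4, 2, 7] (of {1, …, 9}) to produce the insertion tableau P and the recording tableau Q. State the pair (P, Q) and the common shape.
P = [1, 2, 4, 6, 7, 9] / [3, 8] / [5];  Q = [1, 2, 3, 4, 5, 6] / [7, 9] / [8];  common shape = (6, 2, 1)

Row-insert the values π_1, π_2, … into P one at a time, bumping the leftmost entry strictly greater than the inserted value down to the next row. The recording tableau Q records, in position (i, j), the step at which that cell was added to P.
  Insert 1 (step 1): P = [1];  Q = [1]
  Insert 3 (step 2): P = [1, 3];  Q = [1, 2]
  Insert 5 (step 3): P = [1, 3, 5];  Q = [1, 2, 3]
  Insert 6 (step 4): P = [1, 3, 5, 6];  Q = [1, 2, 3, 4]
  Insert 8 (step 5): P = [1, 3, 5, 6, 8];  Q = [1, 2, 3, 4, 5]
  Insert 9 (step 6): P = [1, 3, 5, 6, 8, 9];  Q = [1, 2, 3, 4, 5, 6]
  Insert 4 (step 7): P = [1, 3, 4, 6, 8, 9] / [5];  Q = [1, 2, 3, 4, 5, 6] / [7]
  Insert 2 (step 8): P = [1, 2, 4, 6, 8, 9] / [3] / [5];  Q = [1, 2, 3, 4, 5, 6] / [7] / [8]
  Insert 7 (step 9): P = [1, 2, 4, 6, 7, 9] / [3, 8] / [5];  Q = [1, 2, 3, 4, 5, 6] / [7, 9] / [8]
Final shape: (6, 2, 1).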